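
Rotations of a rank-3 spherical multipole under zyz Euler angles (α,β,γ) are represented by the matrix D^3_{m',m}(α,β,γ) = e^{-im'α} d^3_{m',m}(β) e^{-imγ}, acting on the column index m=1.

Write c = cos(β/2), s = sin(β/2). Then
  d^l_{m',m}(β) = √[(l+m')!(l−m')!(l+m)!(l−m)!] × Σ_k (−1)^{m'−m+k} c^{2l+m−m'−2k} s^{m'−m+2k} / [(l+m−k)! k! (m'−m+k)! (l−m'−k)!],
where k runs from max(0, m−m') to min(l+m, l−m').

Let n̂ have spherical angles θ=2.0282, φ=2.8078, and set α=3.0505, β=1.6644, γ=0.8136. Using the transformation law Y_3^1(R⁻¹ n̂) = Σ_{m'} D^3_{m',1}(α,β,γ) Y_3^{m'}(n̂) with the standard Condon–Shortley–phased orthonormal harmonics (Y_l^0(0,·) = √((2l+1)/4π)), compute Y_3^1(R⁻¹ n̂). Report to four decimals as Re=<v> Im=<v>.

Re=-0.0903 Im=0.4126

Need the full column D^3_{m',1} for m'=−3..3 at α=3.0505, β=1.6644, γ=0.8136.
cos(β/2)=0.673251, sin(β/2)=0.739414
d^3_{-3,1}: single k=4 term ⇒ +0.524748;  D = -0.244140+0.464496i
d^3_{-2,1}: k∈[3..4] ⇒ +0.780232 -0.470561 = +0.309671;  D = +0.168413-0.259872i
d^3_{-1,1}: k∈[2..4] ⇒ +0.673960 -1.083914 +0.163428 = -0.246526;  D = +0.152335-0.193828i
d^3_{0,1}: k∈[1..3] ⇒ +0.354293 -1.282053 +0.515474 = -0.412286;  D = -0.283194+0.299635i
d^3_{1,1}: k∈[0..2] ⇒ +0.093124 -0.898613 +0.812936 = +0.007446;  D = -0.005586+0.004924i
d^3_{2,1}: k∈[0..1] ⇒ -0.323424 +0.780232 = +0.456809;  D = +0.368733-0.269648i
d^3_{3,1}: single k=0 term ⇒ +0.435039;  D = -0.373065+0.223790i
Y_3^{m'}(θ=2.0282,φ=2.8078) and Σ D·Y over m':
  (-0.2441+0.4645i)·(-0.1625-0.2538i)  (+0.1684-0.2599i)·(-0.2853-0.2249i)  (+0.1523-0.1938i)·(+0.0068+0.0024i)  (-0.2832+0.2996i)·(+0.3337+0.0000i)  (-0.0056+0.0049i)·(-0.0068+0.0024i)  (+0.3687-0.2696i)·(-0.2853+0.2249i)  (-0.3731+0.2238i)·(+0.1625-0.2538i)
Y_3^1(R⁻¹ n̂) = -0.090306+0.412647i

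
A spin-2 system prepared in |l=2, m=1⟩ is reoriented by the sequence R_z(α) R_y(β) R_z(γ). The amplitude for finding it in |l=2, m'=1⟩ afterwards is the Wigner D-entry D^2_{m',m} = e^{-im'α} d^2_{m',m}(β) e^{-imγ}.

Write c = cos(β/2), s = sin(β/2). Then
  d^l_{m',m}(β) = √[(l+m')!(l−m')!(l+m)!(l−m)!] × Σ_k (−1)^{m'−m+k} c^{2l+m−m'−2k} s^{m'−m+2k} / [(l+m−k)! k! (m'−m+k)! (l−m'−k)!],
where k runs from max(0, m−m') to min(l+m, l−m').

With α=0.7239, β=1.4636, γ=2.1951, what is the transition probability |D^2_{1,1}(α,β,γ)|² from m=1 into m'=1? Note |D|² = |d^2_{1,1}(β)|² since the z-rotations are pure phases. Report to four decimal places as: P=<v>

P=0.1893

First d^2_{1,1}(β=1.4636), then the phase factors e^{-i(1)α} and e^{-i(1)γ}:
Half-angle: c=0.743973, s=0.668210. N=√(6·1·6·1)=6.000000
The bounds max(0,m−m')=0 and min(l+m,l−m')=1 give 2 terms
  k=0: (−1)^0·6.0000/(6)·0.7440^4·0.6682^0 = +0.306357
  k=1: (−1)^1·6.0000/(2)·0.7440^2·0.6682^2 = -0.741415
d^2_{1,1}(1.4636) = +0.306357 -0.741415 = -0.435057
|D^2_{1,1}|² = |d^2_{1,1}(β)|² = (-0.435057)² = 0.189275 (the z-rotation phases have unit modulus)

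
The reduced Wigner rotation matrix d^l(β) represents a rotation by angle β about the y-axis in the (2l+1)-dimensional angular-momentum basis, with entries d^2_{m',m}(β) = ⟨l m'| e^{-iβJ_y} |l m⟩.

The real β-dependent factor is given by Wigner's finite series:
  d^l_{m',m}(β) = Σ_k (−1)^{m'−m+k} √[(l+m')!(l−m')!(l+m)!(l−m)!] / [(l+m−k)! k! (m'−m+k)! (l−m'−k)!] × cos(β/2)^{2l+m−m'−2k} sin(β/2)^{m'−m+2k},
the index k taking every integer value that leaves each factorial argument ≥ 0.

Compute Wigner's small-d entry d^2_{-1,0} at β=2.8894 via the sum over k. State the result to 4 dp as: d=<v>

d=-0.2959

d^2_{-1,0}(β=2.8894) via Wigner's sum:
Half-angle: c=0.125762, s=0.992060. N=√(1·6·2·2)=4.898979
k: max(0,(0)−(-1))=1 … min(2+(0),2−(-1))=2
  k=1: (−1)^0·4.8990/(2)·0.1258^3·0.9921^1 = +0.004834
  k=2: (−1)^1·4.8990/(2)·0.1258^1·0.9921^3 = -0.300774
d^2_{-1,0}(2.8894) = +0.004834 -0.300774 = -0.295941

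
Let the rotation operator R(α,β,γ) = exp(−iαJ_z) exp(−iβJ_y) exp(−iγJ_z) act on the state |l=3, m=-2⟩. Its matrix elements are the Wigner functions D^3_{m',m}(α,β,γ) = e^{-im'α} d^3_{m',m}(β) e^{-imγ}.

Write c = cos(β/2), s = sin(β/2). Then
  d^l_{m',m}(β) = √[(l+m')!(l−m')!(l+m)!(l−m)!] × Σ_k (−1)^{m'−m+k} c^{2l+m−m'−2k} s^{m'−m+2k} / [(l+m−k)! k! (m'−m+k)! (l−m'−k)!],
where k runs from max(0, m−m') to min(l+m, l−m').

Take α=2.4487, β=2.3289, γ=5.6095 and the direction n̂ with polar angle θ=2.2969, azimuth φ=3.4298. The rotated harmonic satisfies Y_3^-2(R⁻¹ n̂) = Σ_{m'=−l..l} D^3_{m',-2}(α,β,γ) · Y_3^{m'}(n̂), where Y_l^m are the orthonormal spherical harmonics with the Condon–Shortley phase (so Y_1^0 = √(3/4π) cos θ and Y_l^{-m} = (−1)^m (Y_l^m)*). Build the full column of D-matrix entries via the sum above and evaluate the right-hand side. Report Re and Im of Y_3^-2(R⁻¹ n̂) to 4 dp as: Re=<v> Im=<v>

Re=-0.2441 Im=0.2210

Need the full column D^3_{m',-2} for m'=−3..3 at α=2.4487, β=2.3289, γ=5.6095.
cos(β/2)=0.395256, sin(β/2)=0.918571
d^3_{-3,-2}: single k=1 term ⇒ +0.021706;  D = +0.020834-0.006091i
d^3_{-2,-2}: k∈[0..1] ⇒ +0.003813 -0.102970 = -0.099156;  D = +0.091000+0.039382i
d^3_{-1,-2}: k∈[0..1] ⇒ -0.028022 +0.302694 = +0.274671;  D = +0.124264+0.244954i
d^3_{0,-2}: k∈[0..1] ⇒ +0.112797 -0.609212 = -0.496414;  D = -0.109991+0.484075i
d^3_{1,-2}: k∈[0..1] ⇒ -0.302694 +0.817414 = +0.514721;  D = -0.408362+0.313334i
d^3_{2,-2}: k∈[0..1] ⇒ +0.556132 -0.600726 = -0.044595;  D = -0.044562-0.001713i
d^3_{3,-2}: single k=0 term ⇒ -0.633166;  D = +0.471267+0.422856i
Y_3^{m'}(θ=2.2969,φ=3.4298) and Σ D·Y over m':
  (+0.0208-0.0061i)·(-0.1132+0.1327i)  (+0.0910+0.0394i)·(-0.3181+0.2068i)  (+0.1243+0.2450i)·(-0.2790+0.0827i)  (-0.1100+0.4841i)·(+0.1972+0.0000i)  (-0.4084+0.3133i)·(+0.2790+0.0827i)  (-0.0446-0.0017i)·(-0.3181-0.2068i)  (+0.4713+0.4229i)·(+0.1132+0.1327i)
Y_3^-2(R⁻¹ n̂) = -0.244074+0.220951i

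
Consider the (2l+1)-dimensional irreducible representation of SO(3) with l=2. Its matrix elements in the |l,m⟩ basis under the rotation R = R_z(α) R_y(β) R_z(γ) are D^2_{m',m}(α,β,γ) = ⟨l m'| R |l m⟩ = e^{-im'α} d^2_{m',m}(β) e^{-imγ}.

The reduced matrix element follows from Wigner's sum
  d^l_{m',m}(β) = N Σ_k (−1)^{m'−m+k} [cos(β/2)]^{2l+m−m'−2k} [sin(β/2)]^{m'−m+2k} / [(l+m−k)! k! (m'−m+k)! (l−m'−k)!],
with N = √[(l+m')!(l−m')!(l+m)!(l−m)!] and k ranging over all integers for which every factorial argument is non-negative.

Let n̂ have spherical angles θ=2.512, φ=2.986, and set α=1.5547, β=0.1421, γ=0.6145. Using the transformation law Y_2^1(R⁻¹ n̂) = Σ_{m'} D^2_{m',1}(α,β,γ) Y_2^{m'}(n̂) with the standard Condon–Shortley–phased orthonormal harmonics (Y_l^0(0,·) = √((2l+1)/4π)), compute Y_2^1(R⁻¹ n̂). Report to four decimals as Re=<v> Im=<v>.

Re=0.3021 Im=0.2216

Need the full column D^2_{m',1} for m'=−2..2 at α=1.5547, β=0.1421, γ=0.6145.
cos(β/2)=0.997477, sin(β/2)=0.070990
d^2_{-2,1}: single k=3 term ⇒ +0.000714;  D = -0.000570+0.000430i
d^2_{-1,1}: k∈[2..3] ⇒ +0.015043 -0.000025 = +0.015017;  D = +0.008855+0.012129i
d^2_{0,1}: k∈[1..2] ⇒ +0.172577 -0.000874 = +0.171703;  D = +0.140292-0.098995i
d^2_{1,1}: k∈[0..1] ⇒ +0.989946 -0.015043 = +0.974904;  D = -0.549187-0.805500i
d^2_{2,1}: single k=0 term ⇒ -0.140909;  D = +0.117686-0.077493i
Y_2^{m'}(θ=2.512,φ=2.986) and Σ D·Y over m':
  (-0.0006+0.0004i)·(+0.1275+0.0410i)  (+0.0089+0.0121i)·(+0.3632+0.0570i)  (+0.1403-0.0990i)·(+0.3027+0.0000i)  (-0.5492-0.8055i)·(-0.3632+0.0570i)  (+0.1177-0.0775i)·(+0.1275-0.0410i)
Y_2^1(R⁻¹ n̂) = +0.302109+0.221557i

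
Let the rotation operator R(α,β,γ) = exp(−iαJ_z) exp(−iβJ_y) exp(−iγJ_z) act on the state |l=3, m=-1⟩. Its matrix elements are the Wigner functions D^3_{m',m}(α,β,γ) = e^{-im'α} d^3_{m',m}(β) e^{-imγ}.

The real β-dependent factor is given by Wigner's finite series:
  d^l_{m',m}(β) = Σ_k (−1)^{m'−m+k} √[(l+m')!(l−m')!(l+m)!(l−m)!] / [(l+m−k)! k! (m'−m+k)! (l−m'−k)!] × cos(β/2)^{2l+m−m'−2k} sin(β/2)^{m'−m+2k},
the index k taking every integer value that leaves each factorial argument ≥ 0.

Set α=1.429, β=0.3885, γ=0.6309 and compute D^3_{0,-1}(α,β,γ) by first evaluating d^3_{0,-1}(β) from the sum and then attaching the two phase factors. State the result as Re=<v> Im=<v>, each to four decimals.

First d^3_{0,-1}(β=0.3885), then the phase factors e^{-i(0)α} and e^{-i(-1)γ}:
Half-angle: c=0.981193, s=0.193031. N=√(6·6·2·24)=41.569219
Admissible k: 0..2 (factorial args all ≥0)
  k=0: (−1)^1·41.5692/(12)·0.9812^5·0.1930^1 = -0.608119
  k=1: (−1)^2·41.5692/(4)·0.9812^3·0.1930^3 = +0.070608
  k=2: (−1)^3·41.5692/(12)·0.9812^1·0.1930^5 = -0.000911
d^3_{0,-1}(0.3885) = -0.608119 +0.070608 -0.000911 = -0.538422
D = (+1.000000+0.000000i)·(-0.538422)·(+0.807497+0.589872i) = -0.434774-0.317600i

Re=-0.4348 Im=-0.3176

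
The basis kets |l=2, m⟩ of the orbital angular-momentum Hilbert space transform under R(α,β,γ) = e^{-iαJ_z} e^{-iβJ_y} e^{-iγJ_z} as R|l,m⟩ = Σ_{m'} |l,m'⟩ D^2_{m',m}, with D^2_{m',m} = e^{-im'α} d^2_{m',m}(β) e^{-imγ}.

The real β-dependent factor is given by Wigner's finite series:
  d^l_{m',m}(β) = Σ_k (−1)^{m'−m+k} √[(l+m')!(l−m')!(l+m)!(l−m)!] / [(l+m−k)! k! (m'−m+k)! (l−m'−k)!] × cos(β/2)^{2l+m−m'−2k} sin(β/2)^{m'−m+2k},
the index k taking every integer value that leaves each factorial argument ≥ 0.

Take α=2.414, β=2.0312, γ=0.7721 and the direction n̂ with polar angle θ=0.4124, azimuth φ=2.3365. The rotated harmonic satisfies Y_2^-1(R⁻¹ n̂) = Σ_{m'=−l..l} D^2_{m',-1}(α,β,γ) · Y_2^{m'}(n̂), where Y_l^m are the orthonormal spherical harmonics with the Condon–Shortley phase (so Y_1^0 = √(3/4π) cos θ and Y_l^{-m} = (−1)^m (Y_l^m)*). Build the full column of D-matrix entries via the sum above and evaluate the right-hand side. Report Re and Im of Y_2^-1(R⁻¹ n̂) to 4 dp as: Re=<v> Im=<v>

Re=0.0279 Im=0.0256

Need the full column D^2_{m',-1} for m'=−2..2 at α=2.414, β=2.0312, γ=0.7721.
cos(β/2)=0.527110, sin(β/2)=0.849797
d^2_{-2,-1}: single k=1 term ⇒ +0.248914;  D = +0.193065-0.157112i
d^2_{-1,-1}: k∈[0..1] ⇒ +0.077198 -0.601942 = -0.524744;  D = +0.524224+0.023347i
d^2_{0,-1}: k∈[0..1] ⇒ -0.304856 +0.792360 = +0.487504;  D = +0.349271+0.340103i
d^2_{1,-1}: k∈[0..1] ⇒ +0.601942 -0.521508 = +0.080434;  D = -0.005714-0.080231i
d^2_{2,-1}: single k=0 term ⇒ -0.646959;  D = +0.394865-0.512482i
Y_2^{m'}(θ=0.4124,φ=2.3365) and Σ D·Y over m':
  (+0.1931-0.1571i)·(-0.0024+0.0620i)  (+0.5242+0.0233i)·(-0.1966-0.2045i)  (+0.3493+0.3401i)·(+0.4788+0.0000i)  (-0.0057-0.0802i)·(+0.1966-0.2045i)  (+0.3949-0.5125i)·(-0.0024-0.0620i)
Y_2^-1(R⁻¹ n̂) = +0.027931+0.025556i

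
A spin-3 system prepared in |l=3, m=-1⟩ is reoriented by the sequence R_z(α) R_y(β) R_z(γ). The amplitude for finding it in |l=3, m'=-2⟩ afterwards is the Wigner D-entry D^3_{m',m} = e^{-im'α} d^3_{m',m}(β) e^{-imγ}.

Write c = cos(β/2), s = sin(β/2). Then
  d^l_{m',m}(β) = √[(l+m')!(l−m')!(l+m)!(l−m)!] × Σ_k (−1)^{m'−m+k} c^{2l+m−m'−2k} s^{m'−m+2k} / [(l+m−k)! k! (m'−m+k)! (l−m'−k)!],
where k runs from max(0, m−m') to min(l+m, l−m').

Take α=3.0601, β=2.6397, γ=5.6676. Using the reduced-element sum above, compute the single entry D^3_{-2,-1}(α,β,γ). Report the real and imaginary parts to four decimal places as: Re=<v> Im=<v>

Re=-0.0606 Im=0.0598

Split into d^3_{-2,-1}(β=2.6397) × two z-phases.
c=cos(2.6397/2)=0.248321, s=sin(2.6397/2)=0.968678; N=√[1·120·2·24]=75.894664
k∈{1,2} keeps every argument non-negative
  k=1: (−1)^0·75.8947/(24)·0.2483^5·0.9687^1 = +0.002892
  k=2: (−1)^1·75.8947/(12)·0.2483^3·0.9687^3 = -0.088025
d^3_{-2,-1}(2.6397) = +0.002892 -0.088025 = -0.085133
Attach z-rotation phases: D = e^{-i(-2)(3.0601)}·(-0.085133)·e^{-i(-1)(5.6676)} = -0.060608+0.059786i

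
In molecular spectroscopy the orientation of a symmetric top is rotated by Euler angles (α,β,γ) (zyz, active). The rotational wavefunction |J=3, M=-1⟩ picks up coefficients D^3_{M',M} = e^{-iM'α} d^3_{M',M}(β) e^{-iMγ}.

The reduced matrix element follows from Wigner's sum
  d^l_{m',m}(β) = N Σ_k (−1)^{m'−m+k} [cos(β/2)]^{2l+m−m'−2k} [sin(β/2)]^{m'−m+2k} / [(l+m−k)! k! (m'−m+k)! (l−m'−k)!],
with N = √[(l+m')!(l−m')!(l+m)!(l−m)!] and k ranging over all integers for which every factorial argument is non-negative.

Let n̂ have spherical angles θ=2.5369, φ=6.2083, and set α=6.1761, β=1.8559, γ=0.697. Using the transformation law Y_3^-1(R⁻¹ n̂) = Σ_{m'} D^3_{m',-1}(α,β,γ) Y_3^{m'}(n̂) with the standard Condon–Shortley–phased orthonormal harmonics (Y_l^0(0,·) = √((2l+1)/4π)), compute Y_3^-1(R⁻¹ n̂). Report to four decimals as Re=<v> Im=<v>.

Re=0.3222 Im=0.2542

Need the full column D^3_{m',-1} for m'=−3..3 at α=6.1761, β=1.8559, γ=0.697.
cos(β/2)=0.599476, sin(β/2)=0.800393
d^3_{-3,-1}: single k=2 term ⇒ +0.320434;  D = +0.298079+0.117588i
d^3_{-2,-1}: k∈[1..2] ⇒ +0.195958 -0.698642 = -0.502685;  D = -0.445220-0.233390i
d^3_{-1,-1}: k∈[0..2] ⇒ +0.046412 -0.661887 +0.884927 = +0.269452;  D = +0.223912+0.149894i
d^3_{0,-1}: k∈[0..2] ⇒ -0.214661 +1.147986 -0.682147 = +0.251178;  D = +0.192596+0.161236i
d^3_{1,-1}: k∈[0..2] ⇒ +0.496415 -1.179903 +0.262917 = -0.420571;  D = -0.291779-0.302893i
d^3_{2,-1}: k∈[0..1] ⇒ -0.698642 +0.622712 = -0.075930;  D = -0.046532-0.060002i
d^3_{3,-1}: single k=0 term ⇒ +0.571218;  D = +0.299804+0.486217i
Y_3^{m'}(θ=2.5369,φ=6.2083) and Σ D·Y over m':
  (+0.2981+0.1176i)·(+0.0747+0.0171i)  (-0.4452-0.2334i)·(-0.2687-0.0405i)  (+0.2239+0.1499i)·(+0.4368+0.0328i)  (+0.1926+0.1612i)·(-0.1179+0.0000i)  (-0.2918-0.3029i)·(-0.4368+0.0328i)  (-0.0465-0.0600i)·(-0.2687+0.0405i)  (+0.2998+0.4862i)·(-0.0747+0.0171i)
Y_3^-1(R⁻¹ n̂) = +0.322216+0.254198i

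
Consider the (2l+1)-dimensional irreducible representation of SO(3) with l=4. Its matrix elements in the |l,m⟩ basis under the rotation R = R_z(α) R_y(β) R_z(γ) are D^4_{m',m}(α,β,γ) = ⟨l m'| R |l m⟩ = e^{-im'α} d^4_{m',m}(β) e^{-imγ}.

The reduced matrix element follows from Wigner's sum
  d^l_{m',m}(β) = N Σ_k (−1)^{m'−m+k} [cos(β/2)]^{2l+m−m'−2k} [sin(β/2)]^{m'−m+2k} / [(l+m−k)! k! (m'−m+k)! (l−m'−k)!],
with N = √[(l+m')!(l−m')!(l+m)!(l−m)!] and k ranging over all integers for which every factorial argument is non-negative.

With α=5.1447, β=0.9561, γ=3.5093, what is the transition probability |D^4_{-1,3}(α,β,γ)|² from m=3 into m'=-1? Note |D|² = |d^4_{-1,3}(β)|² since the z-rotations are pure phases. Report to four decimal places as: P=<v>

P=0.0955

D^4_{-1,3}(5.1447,0.9561,3.5093) = e^{-i·-1·5.1447}·d^4_{-1,3}(0.9561)·e^{-i·3·3.5093}. Compute d first:
Half-angle: c=0.887894, s=0.460049. N=√(6·120·5040·1)=1904.940944
The bounds max(0,m−m')=4 and min(l+m,l−m')=5 give 2 terms
  k=4: (−1)^0·1904.9409/(144)·0.8879^4·0.4600^4 = +0.368280
  k=5: (−1)^1·1904.9409/(240)·0.8879^2·0.4600^6 = -0.059322
d^4_{-1,3}(0.9561) = +0.368280 -0.059322 = +0.308958
|D^4_{-1,3}|² = |d^4_{-1,3}(β)|² = (+0.308958)² = 0.095455 (the z-rotation phases have unit modulus)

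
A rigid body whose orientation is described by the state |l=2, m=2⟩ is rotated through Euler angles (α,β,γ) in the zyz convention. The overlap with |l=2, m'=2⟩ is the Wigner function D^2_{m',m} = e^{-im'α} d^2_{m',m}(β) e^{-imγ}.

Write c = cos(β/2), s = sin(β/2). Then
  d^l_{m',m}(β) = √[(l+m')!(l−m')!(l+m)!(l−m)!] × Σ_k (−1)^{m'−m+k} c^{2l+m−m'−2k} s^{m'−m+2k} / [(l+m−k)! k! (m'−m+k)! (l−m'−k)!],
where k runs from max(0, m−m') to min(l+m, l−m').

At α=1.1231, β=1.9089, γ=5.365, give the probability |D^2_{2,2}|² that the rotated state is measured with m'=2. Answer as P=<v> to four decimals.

P=0.0125

Split into d^2_{2,2}(β=1.9089) × two z-phases.
Half-angle: c=0.578058, s=0.815996. N=√(24·1·24·1)=24.000000
k: max(0,(2)−(2))=0 … min(2+(2),2−(2))=0
  k=0: (−1)^0·24.0000/(24)·0.5781^4·0.8160^0 = +0.111657
d^2_{2,2}(1.9089) = +0.111657
|D^2_{2,2}|² = |d^2_{2,2}(β)|² = (+0.111657)² = 0.012467 (the z-rotation phases have unit modulus)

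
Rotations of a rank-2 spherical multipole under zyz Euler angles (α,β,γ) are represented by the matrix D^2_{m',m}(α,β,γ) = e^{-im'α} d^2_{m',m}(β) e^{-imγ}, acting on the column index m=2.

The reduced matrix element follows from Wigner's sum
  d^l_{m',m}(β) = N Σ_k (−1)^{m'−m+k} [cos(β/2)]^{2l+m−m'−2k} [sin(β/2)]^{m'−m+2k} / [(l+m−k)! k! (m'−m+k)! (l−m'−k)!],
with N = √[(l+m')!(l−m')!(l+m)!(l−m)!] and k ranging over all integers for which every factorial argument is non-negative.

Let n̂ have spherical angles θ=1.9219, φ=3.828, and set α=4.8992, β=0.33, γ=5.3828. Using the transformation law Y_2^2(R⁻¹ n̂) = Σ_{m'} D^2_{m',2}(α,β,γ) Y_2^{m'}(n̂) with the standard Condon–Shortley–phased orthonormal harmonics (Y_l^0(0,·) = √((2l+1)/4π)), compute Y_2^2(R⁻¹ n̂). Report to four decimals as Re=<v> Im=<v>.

Need the full column D^2_{m',2} for m'=−2..2 at α=4.8992, β=0.33, γ=5.3828.
cos(β/2)=0.986418, sin(β/2)=0.164252
d^2_{-2,2}: single k=4 term ⇒ +0.000728;  D = +0.000413-0.000599i
d^2_{-1,2}: single k=3 term ⇒ +0.008742;  D = +0.007994+0.003539i
d^2_{0,2}: single k=2 term ⇒ +0.064301;  D = -0.014658+0.062609i
d^2_{1,2}: single k=1 term ⇒ +0.315301;  D = -0.315007-0.013605i
d^2_{2,2}: single k=0 term ⇒ +0.946770;  D = -0.135534-0.937019i
Y_2^{m'}(θ=1.9219,φ=3.828) and Σ D·Y over m':
  (+0.0004-0.0006i)·(+0.0670-0.3339i)  (+0.0080+0.0035i)·(+0.1930-0.1581i)  (-0.0147+0.0626i)·(-0.2035+0.0000i)  (-0.3150-0.0136i)·(-0.1930-0.1581i)  (-0.1355-0.9370i)·(+0.0670+0.3339i)
Y_2^2(R⁻¹ n̂) = +0.367373-0.069092i

Re=0.3674 Im=-0.0691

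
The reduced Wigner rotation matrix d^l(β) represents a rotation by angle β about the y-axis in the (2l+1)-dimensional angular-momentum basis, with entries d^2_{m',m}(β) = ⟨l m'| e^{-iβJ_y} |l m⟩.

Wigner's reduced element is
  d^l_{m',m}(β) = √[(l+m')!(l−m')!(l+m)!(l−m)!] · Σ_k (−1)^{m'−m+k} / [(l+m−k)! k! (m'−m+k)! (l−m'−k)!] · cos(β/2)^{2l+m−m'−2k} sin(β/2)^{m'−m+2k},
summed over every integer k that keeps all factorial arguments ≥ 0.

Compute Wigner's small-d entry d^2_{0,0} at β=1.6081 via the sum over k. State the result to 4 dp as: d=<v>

d=-0.4979

d^2_{0,0}(β=1.6081) via Wigner's sum:
With c≡cos(β/2)=0.693796 and s≡sin(β/2)=0.720172, N=[2·2·2·2]^{1/2}=4.000000
k: max(0,(0)−(0))=0 … min(2+(0),2−(0))=2
  k=0: (−1)^0·4.0000/(4)·0.6938^4·0.7202^0 = +0.231700
  k=1: (−1)^1·4.0000/(1)·0.6938^2·0.7202^2 = -0.998609
  k=2: (−1)^2·4.0000/(4)·0.6938^0·0.7202^4 = +0.268995
d^2_{0,0}(1.6081) = +0.231700 -0.998609 +0.268995 = -0.497914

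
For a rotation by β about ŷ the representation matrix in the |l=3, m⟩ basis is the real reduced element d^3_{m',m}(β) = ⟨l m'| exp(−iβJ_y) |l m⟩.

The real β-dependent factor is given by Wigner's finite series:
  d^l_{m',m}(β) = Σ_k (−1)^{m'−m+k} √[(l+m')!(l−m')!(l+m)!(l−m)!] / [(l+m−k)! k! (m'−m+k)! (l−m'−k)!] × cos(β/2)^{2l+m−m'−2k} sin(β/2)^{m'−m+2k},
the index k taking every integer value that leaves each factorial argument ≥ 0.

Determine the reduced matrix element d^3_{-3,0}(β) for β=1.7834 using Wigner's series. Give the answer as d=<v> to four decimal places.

d=0.5221

d^3_{-3,0}(β=1.7834) via Wigner's sum:
With c≡cos(β/2)=0.628090 and s≡sin(β/2)=0.778141, N=[1·720·6·6]^{1/2}=160.996894
The bounds max(0,m−m')=3 and min(l+m,l−m')=3 give 1 term
  k=3: (−1)^0·160.9969/(36)·0.6281^3·0.7781^3 = +0.522102
d^3_{-3,0}(1.7834) = +0.522102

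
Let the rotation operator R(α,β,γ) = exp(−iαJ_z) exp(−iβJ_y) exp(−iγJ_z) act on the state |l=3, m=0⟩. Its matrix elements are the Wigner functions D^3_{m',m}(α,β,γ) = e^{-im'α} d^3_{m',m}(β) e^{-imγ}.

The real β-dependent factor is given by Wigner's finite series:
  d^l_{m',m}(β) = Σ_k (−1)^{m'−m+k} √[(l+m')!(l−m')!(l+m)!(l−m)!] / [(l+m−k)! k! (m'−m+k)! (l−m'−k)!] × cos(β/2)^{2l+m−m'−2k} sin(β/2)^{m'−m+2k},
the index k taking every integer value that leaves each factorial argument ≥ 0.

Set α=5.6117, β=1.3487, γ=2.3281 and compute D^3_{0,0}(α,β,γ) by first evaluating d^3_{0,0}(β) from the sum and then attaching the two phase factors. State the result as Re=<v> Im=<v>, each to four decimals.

Re=-0.3037 Im=0.0000

Split into d^3_{0,0}(β=1.3487) × two z-phases.
Half-angle: c=0.781113, s=0.624390. N=√(6·6·6·6)=36.000000
Admissible k: 0..3 (factorial args all ≥0)
  k=0: (−1)^0·36.0000/(36)·0.7811^6·0.6244^0 = +0.227134
  k=1: (−1)^1·36.0000/(4)·0.7811^4·0.6244^2 = -1.306199
  k=2: (−1)^2·36.0000/(4)·0.7811^2·0.6244^4 = +0.834628
  k=3: (−1)^3·36.0000/(36)·0.7811^0·0.6244^6 = -0.059256
d^3_{0,0}(1.3487) = +0.227134 -1.306199 +0.834628 -0.059256 = -0.303692
Attach z-rotation phases: D = e^{-i(0)(5.6117)}·(-0.303692)·e^{-i(0)(2.3281)} = -0.303692+0.000000i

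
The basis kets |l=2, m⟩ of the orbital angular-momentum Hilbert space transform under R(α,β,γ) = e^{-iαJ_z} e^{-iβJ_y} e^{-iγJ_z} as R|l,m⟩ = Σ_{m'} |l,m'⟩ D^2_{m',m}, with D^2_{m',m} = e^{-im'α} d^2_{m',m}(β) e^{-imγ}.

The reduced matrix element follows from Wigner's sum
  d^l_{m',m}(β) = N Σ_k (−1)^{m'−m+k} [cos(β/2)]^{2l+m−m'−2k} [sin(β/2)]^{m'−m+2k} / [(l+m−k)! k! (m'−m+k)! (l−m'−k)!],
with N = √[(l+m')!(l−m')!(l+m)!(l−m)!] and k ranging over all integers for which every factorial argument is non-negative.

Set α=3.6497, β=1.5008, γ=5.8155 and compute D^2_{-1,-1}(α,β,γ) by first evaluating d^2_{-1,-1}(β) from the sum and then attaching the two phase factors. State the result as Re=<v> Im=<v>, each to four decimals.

Re=0.4598 Im=0.0186

D^2_{-1,-1}(3.6497,1.5008,5.8155) = e^{-i·-1·3.6497}·d^2_{-1,-1}(1.5008)·e^{-i·-1·5.8155}. Compute d first:
c=cos(1.5008/2)=0.731416, s=sin(1.5008/2)=0.681931; N=√[1·6·1·6]=6.000000
k∈{0,1} keeps every argument non-negative
  k=0: (−1)^0·6.0000/(6)·0.7314^4·0.6819^0 = +0.286192
  k=1: (−1)^1·6.0000/(2)·0.7314^2·0.6819^2 = -0.746331
d^2_{-1,-1}(1.5008) = +0.286192 -0.746331 = -0.460139
D = (-0.873667-0.486525i)·(-0.460139)·(+0.892614-0.450821i) = +0.459763+0.018595i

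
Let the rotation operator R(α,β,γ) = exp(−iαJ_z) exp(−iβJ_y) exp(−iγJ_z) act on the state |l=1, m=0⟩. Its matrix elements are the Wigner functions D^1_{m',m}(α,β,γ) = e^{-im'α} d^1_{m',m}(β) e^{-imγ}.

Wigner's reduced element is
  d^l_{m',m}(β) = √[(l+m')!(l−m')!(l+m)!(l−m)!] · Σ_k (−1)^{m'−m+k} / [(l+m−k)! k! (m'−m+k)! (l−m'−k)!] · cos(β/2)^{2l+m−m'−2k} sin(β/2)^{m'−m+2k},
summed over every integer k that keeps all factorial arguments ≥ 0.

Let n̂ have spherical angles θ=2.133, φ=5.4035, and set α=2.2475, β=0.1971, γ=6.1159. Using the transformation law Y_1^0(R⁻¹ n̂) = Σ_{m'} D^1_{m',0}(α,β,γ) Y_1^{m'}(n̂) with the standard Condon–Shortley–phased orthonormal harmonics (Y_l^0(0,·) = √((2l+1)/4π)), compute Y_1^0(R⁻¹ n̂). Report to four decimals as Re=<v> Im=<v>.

Re=-0.3364 Im=0.0000

Need the full column D^1_{m',0} for m'=−1..1 at α=2.2475, β=0.1971, γ=6.1159.
cos(β/2)=0.995148, sin(β/2)=0.098391
d^1_{-1,0}: single k=1 term ⇒ +0.138470;  D = -0.086714+0.107957i
d^1_{0,0}: k∈[0..1] ⇒ +0.990319 -0.009681 = +0.980639;  D = +0.980639+0.000000i
d^1_{1,0}: single k=0 term ⇒ -0.138470;  D = +0.086714+0.107957i
Y_1^{m'}(θ=2.133,φ=5.4035) and Σ D·Y over m':
  (-0.0867+0.1080i)·(+0.1863+0.2252i)  (+0.9806+0.0000i)·(-0.2605+0.0000i)  (+0.0867+0.1080i)·(-0.1863+0.2252i)
Y_1^0(R⁻¹ n̂) = -0.336354+0.000000i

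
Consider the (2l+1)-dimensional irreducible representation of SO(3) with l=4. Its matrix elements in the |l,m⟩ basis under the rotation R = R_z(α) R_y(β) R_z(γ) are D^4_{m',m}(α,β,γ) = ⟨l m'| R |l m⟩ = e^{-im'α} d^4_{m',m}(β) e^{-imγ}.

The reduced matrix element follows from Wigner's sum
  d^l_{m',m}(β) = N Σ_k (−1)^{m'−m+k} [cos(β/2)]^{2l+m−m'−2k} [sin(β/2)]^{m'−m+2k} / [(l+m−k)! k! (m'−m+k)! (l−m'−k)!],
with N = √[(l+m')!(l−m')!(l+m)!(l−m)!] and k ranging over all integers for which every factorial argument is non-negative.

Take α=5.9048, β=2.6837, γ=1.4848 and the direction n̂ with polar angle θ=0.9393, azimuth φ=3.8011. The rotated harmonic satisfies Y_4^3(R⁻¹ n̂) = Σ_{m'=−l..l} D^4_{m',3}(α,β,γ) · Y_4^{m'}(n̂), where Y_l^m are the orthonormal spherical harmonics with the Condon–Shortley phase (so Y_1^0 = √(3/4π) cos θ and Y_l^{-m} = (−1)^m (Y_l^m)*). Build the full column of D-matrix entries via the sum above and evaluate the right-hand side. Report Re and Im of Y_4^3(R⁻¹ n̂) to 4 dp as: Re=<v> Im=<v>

Re=-0.2337 Im=-0.2031

Need the full column D^4_{m',3} for m'=−4..4 at α=5.9048, β=2.6837, γ=1.4848.
cos(β/2)=0.226951, sin(β/2)=0.973906
d^4_{-4,3}: single k=7 term ⇒ +0.533455;  D = +0.507166+0.165397i
d^4_{-3,3}: k∈[6..7] ⇒ +0.307657 -0.809350 = -0.501694;  D = -0.385768-0.320749i
d^4_{-2,3}: k∈[5..6] ⇒ +0.114966 -0.705694 = -0.590728;  D = -0.282578-0.518757i
d^4_{-1,3}: k∈[4..5] ⇒ +0.031573 -0.348850 = -0.317277;  D = -0.038107-0.314980i
d^4_{0,3}: k∈[3..4] ⇒ +0.006581 -0.121185 = -0.114604;  D = +0.029240-0.110811i
d^4_{1,3}: k∈[2..3] ⇒ +0.001029 -0.031573 = -0.030545;  D = +0.018152-0.024566i
d^4_{2,3}: k∈[1..2] ⇒ +0.000113 -0.006243 = -0.006130;  D = +0.005207-0.003236i
d^4_{3,3}: k∈[0..1] ⇒ +0.000007 -0.000907 = -0.000900;  D = +0.000886-0.000159i
d^4_{4,3}: single k=0 term ⇒ -0.000085;  D = +0.000084+0.000017i
Y_4^{m'}(θ=0.9393,φ=3.8011) and Σ D·Y over m':
  (+0.5072+0.1654i)·(-0.1645-0.0906i)  (-0.3858-0.3207i)·(+0.1541+0.3567i)  (-0.2826-0.5188i)·(+0.0782-0.3039i)  (-0.0381-0.3150i)·(+0.0998-0.0774i)  (+0.0292-0.1108i)·(-0.3390+0.0000i)  (+0.0182-0.0246i)·(-0.0998-0.0774i)  (+0.0052-0.0032i)·(+0.0782+0.3039i)  (+0.0009-0.0002i)·(-0.1541+0.3567i)  (+0.0001+0.0000i)·(-0.1645+0.0906i)
Y_4^3(R⁻¹ n̂) = -0.233693-0.203099i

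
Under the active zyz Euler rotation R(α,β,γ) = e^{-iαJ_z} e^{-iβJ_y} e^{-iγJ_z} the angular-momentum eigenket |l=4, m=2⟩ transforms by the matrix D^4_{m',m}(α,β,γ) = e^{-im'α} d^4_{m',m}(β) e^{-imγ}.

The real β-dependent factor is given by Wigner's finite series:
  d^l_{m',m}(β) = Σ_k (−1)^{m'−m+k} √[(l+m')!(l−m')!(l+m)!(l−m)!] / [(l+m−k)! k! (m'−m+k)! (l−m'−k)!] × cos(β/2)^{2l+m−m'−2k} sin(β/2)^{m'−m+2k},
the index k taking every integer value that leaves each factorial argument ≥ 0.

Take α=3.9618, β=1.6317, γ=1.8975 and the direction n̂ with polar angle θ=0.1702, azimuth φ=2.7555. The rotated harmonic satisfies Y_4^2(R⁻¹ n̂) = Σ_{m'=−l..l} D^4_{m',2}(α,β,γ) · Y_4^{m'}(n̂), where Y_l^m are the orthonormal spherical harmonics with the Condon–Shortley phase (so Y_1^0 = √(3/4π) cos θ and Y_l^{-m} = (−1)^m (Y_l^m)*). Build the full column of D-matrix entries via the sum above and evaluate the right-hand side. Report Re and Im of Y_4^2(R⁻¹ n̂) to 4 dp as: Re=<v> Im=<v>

Re=0.3159 Im=-0.1102

Need the full column D^4_{m',2} for m'=−4..4 at α=3.9618, β=1.6317, γ=1.8975.
cos(β/2)=0.685250, sin(β/2)=0.728308
d^4_{-4,2}: single k=6 term ⇒ +0.370824;  D = +0.322877-0.182376i
d^4_{-3,2}: k∈[5..6] ⇒ +0.740130 -0.278689 = +0.461441;  D = -0.108080+0.448605i
d^4_{-2,2}: k∈[4..6] ⇒ +0.930567 -0.840951 +0.079163 = +0.168779;  D = -0.093029-0.140826i
d^4_{-1,2}: k∈[3..5] ⇒ +0.825476 -1.398714 +0.316004 = -0.257234;  D = -0.253664-0.042708i
d^4_{0,2}: k∈[2..4] ⇒ +0.521008 -1.569445 +0.664830 = -0.383607;  D = +0.304591-0.233193i
d^4_{1,2}: k∈[1..3] ⇒ +0.219226 -1.238215 +0.932476 = -0.086512;  D = -0.008394+0.086104i
d^4_{2,2}: k∈[0..2] ⇒ +0.048617 -0.659029 +0.930567 = +0.320155;  D = +0.211833+0.240054i
d^4_{3,2}: k∈[0..1] ⇒ -0.193340 +0.655202 = +0.461862;  D = -0.461687-0.012729i
d^4_{4,2}: single k=0 term ⇒ +0.290604;  D = +0.203994-0.206972i
Y_4^{m'}(θ=0.1702,φ=2.7555) and Σ D·Y over m':
  (+0.3229-0.1824i)·(+0.0000+0.0004i)  (-0.1081+0.4486i)·(-0.0024-0.0055i)  (-0.0930-0.1408i)·(+0.0399+0.0388i)  (-0.2537-0.0427i)·(-0.2779-0.1130i)  (+0.3046-0.2332i)·(+0.7279+0.0000i)  (-0.0084+0.0861i)·(+0.2779-0.1130i)  (+0.2118+0.2401i)·(+0.0399-0.0388i)  (-0.4617-0.0127i)·(+0.0024-0.0055i)  (+0.2040-0.2070i)·(+0.0000-0.0004i)
Y_4^2(R⁻¹ n̂) = +0.315865-0.110160i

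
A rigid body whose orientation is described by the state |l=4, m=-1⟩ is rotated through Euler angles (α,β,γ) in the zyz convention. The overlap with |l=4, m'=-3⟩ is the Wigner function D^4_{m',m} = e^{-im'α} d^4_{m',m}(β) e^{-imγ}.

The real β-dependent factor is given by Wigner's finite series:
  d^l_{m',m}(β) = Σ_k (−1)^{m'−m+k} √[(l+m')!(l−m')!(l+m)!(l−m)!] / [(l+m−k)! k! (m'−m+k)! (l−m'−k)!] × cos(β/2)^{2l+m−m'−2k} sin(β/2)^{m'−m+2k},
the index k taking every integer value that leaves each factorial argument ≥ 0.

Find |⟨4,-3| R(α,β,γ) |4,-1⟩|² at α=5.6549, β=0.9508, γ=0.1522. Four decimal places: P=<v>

D^4_{-3,-1}(5.6549,0.9508,0.1522) = e^{-i·-3·5.6549}·d^4_{-3,-1}(0.9508)·e^{-i·-1·0.1522}. Compute d first:
Half-angle: c=0.889110, s=0.457694. N=√(1·5040·6·120)=1904.940944
k∈{2,3} keeps every argument non-negative
  k=2: (−1)^0·1904.9409/(240)·0.8891^6·0.4577^2 = +0.821397
  k=3: (−1)^1·1904.9409/(144)·0.8891^4·0.4577^4 = -0.362779
d^4_{-3,-1}(0.9508) = +0.821397 -0.362779 = +0.458618
|D^4_{-3,-1}|² = |d^4_{-3,-1}(β)|² = (+0.458618)² = 0.210331 (the z-rotation phases have unit modulus)

P=0.2103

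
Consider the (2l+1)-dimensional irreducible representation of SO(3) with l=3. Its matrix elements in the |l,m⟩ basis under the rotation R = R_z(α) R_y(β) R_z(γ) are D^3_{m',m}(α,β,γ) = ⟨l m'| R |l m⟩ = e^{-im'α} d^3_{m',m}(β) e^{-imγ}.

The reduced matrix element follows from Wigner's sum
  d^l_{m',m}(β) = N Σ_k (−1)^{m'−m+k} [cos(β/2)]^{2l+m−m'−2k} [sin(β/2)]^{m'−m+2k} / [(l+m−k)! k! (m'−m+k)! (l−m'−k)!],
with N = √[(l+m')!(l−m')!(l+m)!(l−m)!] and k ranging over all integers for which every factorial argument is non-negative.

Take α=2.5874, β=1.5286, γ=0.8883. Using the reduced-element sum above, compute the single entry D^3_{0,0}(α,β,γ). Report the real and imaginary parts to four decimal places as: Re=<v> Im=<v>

D^3_{0,0}(2.5874,1.5286,0.8883) = e^{-i·0·2.5874}·d^3_{0,0}(1.5286)·e^{-i·0·0.8883}. Compute d first:
c=cos(1.5286/2)=0.721867, s=sin(1.5286/2)=0.692032; N=√[6·6·6·6]=36.000000
Admissible k: 0..3 (factorial args all ≥0)
  k=0: (−1)^0·36.0000/(36)·0.7219^6·0.6920^0 = +0.141496
  k=1: (−1)^1·36.0000/(4)·0.7219^4·0.6920^2 = -1.170370
  k=2: (−1)^2·36.0000/(4)·0.7219^2·0.6920^4 = +1.075626
  k=3: (−1)^3·36.0000/(36)·0.7219^0·0.6920^6 = -0.109839
d^3_{0,0}(1.5286) = +0.141496 -1.170370 +1.075626 -0.109839 = -0.063088
Phases: e^{-i·(0)·2.5874}=+1.000000+0.000000i, e^{-i·(0)·0.8883}=+1.000000+0.000000i ⇒ D=-0.063088+0.000000i

Re=-0.0631 Im=0.0000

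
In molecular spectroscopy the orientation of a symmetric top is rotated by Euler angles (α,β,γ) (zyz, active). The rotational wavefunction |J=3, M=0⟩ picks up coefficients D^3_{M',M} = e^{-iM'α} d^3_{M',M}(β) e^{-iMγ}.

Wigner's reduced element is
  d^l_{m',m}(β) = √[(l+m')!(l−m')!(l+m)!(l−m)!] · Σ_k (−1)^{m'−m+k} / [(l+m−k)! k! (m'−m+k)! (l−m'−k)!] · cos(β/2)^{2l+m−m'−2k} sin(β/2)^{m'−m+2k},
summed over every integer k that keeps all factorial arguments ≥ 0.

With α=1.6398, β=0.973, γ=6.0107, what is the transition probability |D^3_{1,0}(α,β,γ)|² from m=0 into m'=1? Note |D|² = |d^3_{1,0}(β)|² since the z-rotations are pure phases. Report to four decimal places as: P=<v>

Split into d^3_{1,0}(β=0.973) × two z-phases.
With c≡cos(β/2)=0.883975 and s≡sin(β/2)=0.467535, N=[24·2·6·6]^{1/2}=41.569219
The bounds max(0,m−m')=0 and min(l+m,l−m')=2 give 3 terms
  k=0: (−1)^1·41.5692/(12)·0.8840^5·0.4675^1 = -0.874186
  k=1: (−1)^2·41.5692/(4)·0.8840^3·0.4675^3 = +0.733624
  k=2: (−1)^3·41.5692/(12)·0.8840^1·0.4675^5 = -0.068407
d^3_{1,0}(0.973) = -0.874186 +0.733624 -0.068407 = -0.208969
|D^3_{1,0}|² = |d^3_{1,0}(β)|² = (-0.208969)² = 0.043668 (the z-rotation phases have unit modulus)

P=0.0437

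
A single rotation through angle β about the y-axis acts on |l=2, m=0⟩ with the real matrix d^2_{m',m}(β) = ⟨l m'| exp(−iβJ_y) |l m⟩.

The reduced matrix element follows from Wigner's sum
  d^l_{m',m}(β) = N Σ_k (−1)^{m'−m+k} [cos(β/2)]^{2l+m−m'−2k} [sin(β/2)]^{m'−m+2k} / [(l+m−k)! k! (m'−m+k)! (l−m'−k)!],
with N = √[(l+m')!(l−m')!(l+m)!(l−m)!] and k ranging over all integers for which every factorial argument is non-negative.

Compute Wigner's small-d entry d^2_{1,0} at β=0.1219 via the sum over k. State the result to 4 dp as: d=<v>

d^2_{1,0}(β=0.1219) via Wigner's sum:
c=cos(0.1219/2)=0.998143, s=sin(0.1219/2)=0.060912; N=√[6·1·2·2]=4.898979
k∈{0,1} keeps every argument non-negative
  k=0: (−1)^1·4.8990/(2)·0.9981^3·0.0609^1 = -0.148374
  k=1: (−1)^2·4.8990/(2)·0.9981^1·0.0609^3 = +0.000553
d^2_{1,0}(0.1219) = -0.148374 +0.000553 = -0.147822

d=-0.1478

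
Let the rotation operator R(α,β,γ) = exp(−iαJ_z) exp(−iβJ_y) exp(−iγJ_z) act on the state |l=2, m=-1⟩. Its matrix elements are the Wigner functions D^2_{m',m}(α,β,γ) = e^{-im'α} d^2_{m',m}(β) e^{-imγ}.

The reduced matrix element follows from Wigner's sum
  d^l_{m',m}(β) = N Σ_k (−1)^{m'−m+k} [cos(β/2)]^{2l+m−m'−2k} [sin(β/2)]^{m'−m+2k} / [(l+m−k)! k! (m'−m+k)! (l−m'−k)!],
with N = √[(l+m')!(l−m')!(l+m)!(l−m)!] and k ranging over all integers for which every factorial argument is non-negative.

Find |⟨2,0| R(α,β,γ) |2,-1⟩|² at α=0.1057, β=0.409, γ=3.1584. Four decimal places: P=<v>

P=0.1997

First d^2_{0,-1}(β=0.409), then the phase factors e^{-i(0)α} and e^{-i(-1)γ}:
c=cos(0.409/2)=0.979163, s=sin(0.409/2)=0.203078; N=√[2·2·1·6]=4.898979
k: max(0,(-1)−(0))=0 … min(2+(-1),2−(0))=1
  k=0: (−1)^1·4.8990/(2)·0.9792^3·0.2031^1 = -0.466984
  k=1: (−1)^2·4.8990/(2)·0.9792^1·0.2031^3 = +0.020087
d^2_{0,-1}(0.409) = -0.466984 +0.020087 = -0.446897
|D^2_{0,-1}|² = |d^2_{0,-1}(β)|² = (-0.446897)² = 0.199717 (the z-rotation phases have unit modulus)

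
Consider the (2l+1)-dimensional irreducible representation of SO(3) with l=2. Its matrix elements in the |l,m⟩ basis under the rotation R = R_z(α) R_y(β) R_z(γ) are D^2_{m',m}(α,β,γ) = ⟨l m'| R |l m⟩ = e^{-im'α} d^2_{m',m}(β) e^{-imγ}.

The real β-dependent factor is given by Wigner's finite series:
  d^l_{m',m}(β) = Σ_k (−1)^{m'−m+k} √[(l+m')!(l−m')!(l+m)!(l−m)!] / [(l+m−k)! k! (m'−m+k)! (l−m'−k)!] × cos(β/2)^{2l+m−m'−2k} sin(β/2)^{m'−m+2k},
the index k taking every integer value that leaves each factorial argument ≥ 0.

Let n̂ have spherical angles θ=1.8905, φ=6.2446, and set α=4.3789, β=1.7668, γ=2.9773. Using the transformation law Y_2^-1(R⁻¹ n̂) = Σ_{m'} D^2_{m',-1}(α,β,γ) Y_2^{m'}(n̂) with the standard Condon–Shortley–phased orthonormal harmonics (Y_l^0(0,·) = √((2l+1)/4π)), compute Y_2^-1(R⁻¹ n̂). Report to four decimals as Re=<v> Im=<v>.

Re=0.0337 Im=-0.1546

Need the full column D^2_{m',-1} for m'=−2..2 at α=4.3789, β=1.7668, γ=2.9773.
cos(β/2)=0.634527, sin(β/2)=0.772901
d^2_{-2,-1}: single k=1 term ⇒ +0.394915;  D = +0.266148-0.291759i
d^2_{-1,-1}: k∈[0..1] ⇒ +0.162106 -0.721554 = -0.559448;  D = -0.267124-0.491555i
d^2_{0,-1}: k∈[0..1] ⇒ -0.483670 +0.717624 = +0.233953;  D = -0.230803+0.038264i
d^2_{1,-1}: k∈[0..1] ⇒ +0.721554 -0.356858 = +0.364696;  D = +0.061411-0.359489i
d^2_{2,-1}: single k=0 term ⇒ -0.585937;  D = -0.513452-0.282293i
Y_2^{m'}(θ=1.8905,φ=6.2446) and Σ D·Y over m':
  (+0.2661-0.2918i)·(+0.3471+0.0268i)  (-0.2671-0.4916i)·(-0.2303-0.0089i)  (-0.2308+0.0383i)·(-0.2219+0.0000i)  (+0.0614-0.3595i)·(+0.2303-0.0089i)  (-0.5135-0.2823i)·(+0.3471-0.0268i)
Y_2^-1(R⁻¹ n̂) = +0.033745-0.154566i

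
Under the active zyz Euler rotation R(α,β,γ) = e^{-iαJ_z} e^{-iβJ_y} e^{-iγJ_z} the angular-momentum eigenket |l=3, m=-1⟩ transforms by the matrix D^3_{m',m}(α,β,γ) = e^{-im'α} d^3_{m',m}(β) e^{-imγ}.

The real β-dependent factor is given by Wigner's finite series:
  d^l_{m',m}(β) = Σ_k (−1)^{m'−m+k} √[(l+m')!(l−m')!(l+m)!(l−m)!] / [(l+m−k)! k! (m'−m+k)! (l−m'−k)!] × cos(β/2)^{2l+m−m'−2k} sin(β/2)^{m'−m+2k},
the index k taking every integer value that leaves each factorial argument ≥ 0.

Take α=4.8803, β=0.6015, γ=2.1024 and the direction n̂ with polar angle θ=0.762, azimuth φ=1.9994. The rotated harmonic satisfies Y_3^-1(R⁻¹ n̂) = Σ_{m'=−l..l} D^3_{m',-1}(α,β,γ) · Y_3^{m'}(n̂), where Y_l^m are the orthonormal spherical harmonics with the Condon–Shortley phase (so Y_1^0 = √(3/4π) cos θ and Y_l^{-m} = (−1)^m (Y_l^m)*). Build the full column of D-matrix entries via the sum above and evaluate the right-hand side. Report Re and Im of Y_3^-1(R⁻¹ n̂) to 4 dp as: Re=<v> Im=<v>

Need the full column D^3_{m',-1} for m'=−3..3 at α=4.8803, β=0.6015, γ=2.1024.
cos(β/2)=0.955115, sin(β/2)=0.296237
d^3_{-3,-1}: single k=2 term ⇒ +0.282843;  D = -0.144317-0.243254i
d^3_{-2,-1}: k∈[1..2] ⇒ +0.744588 -0.143256 = +0.601332;  D = +0.458616-0.388937i
d^3_{-1,-1}: k∈[0..2] ⇒ +0.759159 -0.584237 +0.042152 = +0.217074;  D = +0.166095+0.139762i
d^3_{0,-1}: k∈[0..2] ⇒ -0.815655 +0.235394 -0.007548 = -0.587810;  D = +0.297971-0.506689i
d^3_{1,-1}: k∈[0..2] ⇒ +0.438178 -0.056203 +0.000676 = +0.382651;  D = -0.357622-0.136120i
d^3_{2,-1}: k∈[0..1] ⇒ -0.143256 +0.006890 = -0.136365;  D = -0.026528+0.133760i
d^3_{3,-1}: single k=0 term ⇒ +0.027209;  D = +0.027198+0.000758i
Y_3^{m'}(θ=0.762,φ=1.9994) and Σ D·Y over m':
  (-0.1443-0.2433i)·(+0.1317+0.0386i)  (+0.4586-0.3889i)·(-0.2307+0.2664i)  (+0.1661+0.1398i)·(-0.1499-0.3281i)  (+0.2980-0.5067i)·(-0.1034+0.0000i)  (-0.3576-0.1361i)·(+0.1499-0.3281i)  (-0.0265+0.1338i)·(-0.2307-0.2664i)  (+0.0272+0.0008i)·(-0.1317+0.0386i)
Y_3^-1(R⁻¹ n̂) = -0.081790+0.225319i

Re=-0.0818 Im=0.2253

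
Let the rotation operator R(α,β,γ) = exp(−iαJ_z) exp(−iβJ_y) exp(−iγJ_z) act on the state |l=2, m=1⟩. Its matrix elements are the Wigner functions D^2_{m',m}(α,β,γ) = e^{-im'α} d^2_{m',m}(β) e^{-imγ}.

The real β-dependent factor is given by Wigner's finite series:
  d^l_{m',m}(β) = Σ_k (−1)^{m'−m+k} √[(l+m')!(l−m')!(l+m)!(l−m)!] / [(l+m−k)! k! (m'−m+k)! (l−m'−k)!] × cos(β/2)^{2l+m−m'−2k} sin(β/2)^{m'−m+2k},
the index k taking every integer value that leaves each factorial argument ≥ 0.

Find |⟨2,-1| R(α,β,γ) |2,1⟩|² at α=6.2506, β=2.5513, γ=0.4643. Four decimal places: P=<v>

D^2_{-1,1}(6.2506,2.5513,0.4643) = e^{-i·-1·6.2506}·d^2_{-1,1}(2.5513)·e^{-i·1·0.4643}. Compute d first:
c=cos(2.5513/2)=0.290880, s=sin(2.5513/2)=0.956760; N=√[1·6·6·1]=6.000000
The bounds max(0,m−m')=2 and min(l+m,l−m')=3 give 2 terms
  k=2: (−1)^0·6.0000/(2)·0.2909^2·0.9568^2 = +0.232356
  k=3: (−1)^1·6.0000/(6)·0.2909^0·0.9568^4 = -0.837937
d^2_{-1,1}(2.5513) = +0.232356 -0.837937 = -0.605581
|D^2_{-1,1}|² = |d^2_{-1,1}(β)|² = (-0.605581)² = 0.366728 (the z-rotation phases have unit modulus)

P=0.3667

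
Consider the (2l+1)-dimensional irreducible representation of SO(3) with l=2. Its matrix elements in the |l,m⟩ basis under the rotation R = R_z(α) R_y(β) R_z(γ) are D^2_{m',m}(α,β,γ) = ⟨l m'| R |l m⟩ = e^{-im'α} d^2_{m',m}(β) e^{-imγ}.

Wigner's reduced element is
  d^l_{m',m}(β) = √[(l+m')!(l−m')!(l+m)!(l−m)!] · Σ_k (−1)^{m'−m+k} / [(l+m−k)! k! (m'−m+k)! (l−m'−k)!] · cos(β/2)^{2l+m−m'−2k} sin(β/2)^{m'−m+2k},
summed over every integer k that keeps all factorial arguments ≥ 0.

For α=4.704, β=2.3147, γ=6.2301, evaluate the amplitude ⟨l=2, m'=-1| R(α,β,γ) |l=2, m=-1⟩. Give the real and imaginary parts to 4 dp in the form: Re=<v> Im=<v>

Re=0.0233 Im=0.3793

D^2_{-1,-1}(4.704,2.3147,6.2301) = e^{-i·-1·4.704}·d^2_{-1,-1}(2.3147)·e^{-i·-1·6.2301}. Compute d first:
Half-angle: c=0.401768, s=0.915742. N=√(1·6·1·6)=6.000000
k∈{0,1} keeps every argument non-negative
  k=0: (−1)^0·6.0000/(6)·0.4018^4·0.9157^0 = +0.026056
  k=1: (−1)^1·6.0000/(2)·0.4018^2·0.9157^2 = -0.406085
d^2_{-1,-1}(2.3147) = +0.026056 -0.406085 = -0.380030
Phases: e^{-i·(-1)·4.704}=-0.008389-0.999965i, e^{-i·(-1)·6.2301}=+0.998591-0.053060i ⇒ D=+0.023347+0.379312i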